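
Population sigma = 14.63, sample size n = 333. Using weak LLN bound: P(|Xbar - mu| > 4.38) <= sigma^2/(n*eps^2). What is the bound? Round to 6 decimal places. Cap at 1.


bound = min(1, sigma^2/(n*eps^2))
sigma^2 = 14.63^2 = 214.0369
n*eps^2 = 333 * 4.38^2 = 333 * 19.1844 = 6388.4052
sigma^2/(n*eps^2) = 214.0369 / 6388.4052 ≈ 0.03350396

0.033504


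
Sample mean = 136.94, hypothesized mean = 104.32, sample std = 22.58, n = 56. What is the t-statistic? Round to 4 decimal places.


t = (xbar - mu0) / (s/sqrt(n))
xbar - mu0 = 136.94 - 104.32 = 32.62
sqrt(56) ≈ 7.48331477
s/sqrt(n) = 22.58 / 7.48331477 ≈ 3.01737942
t = 32.62 / 3.01737942 ≈ 10.810705

10.8107


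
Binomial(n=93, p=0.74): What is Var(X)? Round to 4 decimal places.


Var = n*p*(1-p) = 93 * 0.74 * 0.26 = 17.8932

17.8932


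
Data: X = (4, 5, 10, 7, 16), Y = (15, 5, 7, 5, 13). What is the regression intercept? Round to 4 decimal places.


a = ybar - b*xbar, where b = sum((xi-xbar)(yi-ybar)) / sum((xi-xbar)^2)
n = 5, xbar = 42/5 = 8.4, ybar = 45/5 = 9
Sxy = sum((xi-xbar)(yi-ybar)) = 20
Sxx = sum((xi-xbar)^2) = 93.2
b = Sxy / Sxx = 50/233 ≈ 0.214592
a = 9 - 0.214592 * 8.4 = 1677/233 ≈ 7.197425

7.1974


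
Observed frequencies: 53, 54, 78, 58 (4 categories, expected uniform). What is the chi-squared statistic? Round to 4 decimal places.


chi2 = sum((O-E)^2/E), E = total/4
total = 243, E = 243/4 = 60.75
(53 - 60.75)^2 / 60.75 = 60.0625 / 60.75 = 961/972 ≈ 0.988683
(54 - 60.75)^2 / 60.75 = 45.5625 / 60.75 = 0.75
(78 - 60.75)^2 / 60.75 = 297.5625 / 60.75 = 529/108 ≈ 4.898148
(58 - 60.75)^2 / 60.75 = 7.5625 / 60.75 = 121/972 ≈ 0.124486
chi2 = 1643/243 ≈ 6.761317

6.7613


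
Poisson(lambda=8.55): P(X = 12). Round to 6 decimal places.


P = e^(-lam) * lam^k / k!
e^(-8.55) ≈ 0.0001935451
lam^k = 8.55^12 ≈ 152613649091.391084
k! = 12! = 479001600
P = 0.0001935451 * 152613649091.391084 / 479001600 ≈ 0.061665

0.061665


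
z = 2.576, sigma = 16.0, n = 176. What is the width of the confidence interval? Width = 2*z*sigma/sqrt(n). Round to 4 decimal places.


width = 2*z*sigma/sqrt(n)
2*z*sigma = 2 * 2.576 * 16.0 = 82.432
sqrt(176) ≈ 13.266499
width = 82.432 / 13.266499 ≈ 6.213546

6.2135


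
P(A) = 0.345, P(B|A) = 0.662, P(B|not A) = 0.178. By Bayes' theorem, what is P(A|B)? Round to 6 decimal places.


P(A|B) = P(B|A)*P(A) / P(B), P(B) = P(B|A)*P(A) + P(B|not A)*P(not A)
P(B|A)*P(A) = 0.662 * 0.345 = 0.22839
P(B|not A)*P(not A) = 0.178 * 0.655 = 0.11659
P(B) = 0.22839 + 0.11659 = 0.34498
P(A|B) = 0.22839 / 0.34498 ≈ 0.66203838

0.662038


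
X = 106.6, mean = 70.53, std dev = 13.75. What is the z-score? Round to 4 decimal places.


z = (X - mu) / sigma
X - mu = 106.6 - 70.53 = 36.07
z = 36.07 / 13.75 = 3607/1375 ≈ 2.623273

2.6233


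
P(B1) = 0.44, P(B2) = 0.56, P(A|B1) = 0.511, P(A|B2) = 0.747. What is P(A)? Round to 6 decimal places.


P(A) = P(A|B1)*P(B1) + P(A|B2)*P(B2)
P(A|B1)*P(B1) = 0.511 * 0.44 = 0.22484
P(A|B2)*P(B2) = 0.747 * 0.56 = 0.41832
P(A) = 0.22484 + 0.41832 = 0.64316

0.643160


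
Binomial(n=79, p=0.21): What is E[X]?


E[X] = n*p = 79 * 0.21 = 16.59

16.59


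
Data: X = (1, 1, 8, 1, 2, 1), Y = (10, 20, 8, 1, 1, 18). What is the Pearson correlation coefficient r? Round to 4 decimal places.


r = sum((xi-xbar)(yi-ybar)) / sqrt(sum((xi-xbar)^2) * sum((yi-ybar)^2))
n = 6, xbar = 14/6 = 7/3 ≈ 2.333333, ybar = 58/6 = 29/3 ≈ 9.666667
Sxy = sum((xi-xbar)(yi-ybar)) = -61/3 ≈ -20.333333
Sxx = sum((xi-xbar)^2) = 118/3 ≈ 39.333333
Syy = sum((yi-ybar)^2) = 988/3 ≈ 329.333333
sqrt(Sxx*Syy) ≈ 113.814664
r = Sxy / sqrt(Sxx*Syy) = -20.333333 / 113.814664 ≈ -0.178653

-0.1787


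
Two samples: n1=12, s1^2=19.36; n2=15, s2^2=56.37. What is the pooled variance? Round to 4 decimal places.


sp^2 = ((n1-1)*s1^2 + (n2-1)*s2^2)/(n1+n2-2)
(n1-1)*s1^2 = 11 * 19.36 = 212.96
(n2-1)*s2^2 = 14 * 56.37 = 789.18
numerator = 212.96 + 789.18 = 1002.14
n1+n2-2 = 25
sp^2 = 1002.14 / 25 = 40.0856

40.0856


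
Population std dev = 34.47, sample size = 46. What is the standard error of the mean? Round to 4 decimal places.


SE = sigma / sqrt(n)
sqrt(46) ≈ 6.782330
SE = 34.47 / 6.782330 ≈ 5.082324

5.0823


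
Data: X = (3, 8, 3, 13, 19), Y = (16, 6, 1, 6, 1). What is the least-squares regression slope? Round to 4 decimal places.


b = sum((xi-xbar)(yi-ybar)) / sum((xi-xbar)^2)
n = 5, xbar = 46/5 = 9.2, ybar = 30/5 = 6
Sxy = sum((xi-xbar)(yi-ybar)) = -80
Sxx = sum((xi-xbar)^2) = 188.8
b = Sxy / Sxx = -25/59 ≈ -0.423729

-0.4237


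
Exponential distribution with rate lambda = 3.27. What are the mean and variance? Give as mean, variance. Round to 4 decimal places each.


mean = 1/lam, var = 1/lam^2
mean = 1 / 3.27 = 100/327 ≈ 0.305810
lam^2 = 3.27^2 = 10.6929
var = 1 / 10.6929 ≈ 0.093520

0.3058, 0.0935


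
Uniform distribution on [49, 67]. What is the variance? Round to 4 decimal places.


Var = (b-a)^2 / 12
(b-a)^2 = (67 - 49)^2 = 324
Var = 324/12 = 27

27.0000


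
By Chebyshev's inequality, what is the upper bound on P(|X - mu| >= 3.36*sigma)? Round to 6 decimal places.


P <= 1/k^2
k^2 = 3.36^2 = 11.2896
1/k^2 = 1 / 11.2896 = 625/7056 ≈ 0.08857710

0.088577


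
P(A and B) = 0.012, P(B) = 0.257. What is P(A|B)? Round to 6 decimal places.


P(A|B) = P(A and B) / P(B) = 0.012 / 0.257 = 12/257 ≈ 0.04669261

0.046693


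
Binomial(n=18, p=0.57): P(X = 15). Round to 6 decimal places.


P = C(n,k) * p^k * (1-p)^(n-k)
C(18,15) = 816
p^k = 0.57^15 ≈ 0.0002178326
(1-p)^(n-k) = 0.43^3 = 0.079507
P = 816 * 0.0002178326 * 0.079507 ≈ 0.014132

0.014132


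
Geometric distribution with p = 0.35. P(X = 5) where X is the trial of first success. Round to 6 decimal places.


P = (1-p)^(k-1) * p
(1-p)^(k-1) = 0.65^4 ≈ 0.1785063
P = 0.1785063 * 0.35 ≈ 0.06247719

0.062477


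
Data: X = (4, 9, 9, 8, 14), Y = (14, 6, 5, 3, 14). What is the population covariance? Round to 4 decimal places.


Cov = (1/n)*sum((xi-xbar)(yi-ybar))
n = 5, xbar = 44/5 = 8.8, ybar = 42/5 = 8.4
sum((xi-xbar)(yi-ybar)) = 5.4
Cov = 5.4 / 5 = 1.08

1.0800


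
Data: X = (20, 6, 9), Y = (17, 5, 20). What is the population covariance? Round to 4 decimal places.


Cov = (1/n)*sum((xi-xbar)(yi-ybar))
n = 3, xbar = 35/3 ≈ 11.666667, ybar = 42/3 = 14
sum((xi-xbar)(yi-ybar)) = 60
Cov = 60 / 3 = 20

20.0000


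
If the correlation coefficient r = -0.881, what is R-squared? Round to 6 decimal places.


R^2 = r^2 = (-0.881)^2 = 0.776161

0.776161


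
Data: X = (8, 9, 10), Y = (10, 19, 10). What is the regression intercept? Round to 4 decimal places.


a = ybar - b*xbar, where b = sum((xi-xbar)(yi-ybar)) / sum((xi-xbar)^2)
n = 3, xbar = 27/3 = 9, ybar = 39/3 = 13
Sxy = sum((xi-xbar)(yi-ybar)) = 0
Sxx = sum((xi-xbar)^2) = 2
b = Sxy / Sxx = 0
a = 13 - 0 * 9 = 13

13.0000


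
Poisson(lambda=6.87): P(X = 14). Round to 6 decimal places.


P = e^(-lam) * lam^k / k!
e^(-6.87) ≈ 0.001038477
lam^k = 6.87^14 ≈ 521668146129.545731
k! = 14! = 87178291200
P = 0.001038477 * 521668146129.545731 / 87178291200 ≈ 0.006214

0.006214


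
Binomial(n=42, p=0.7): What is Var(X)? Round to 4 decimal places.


Var = n*p*(1-p) = 42 * 0.7 * 0.3 = 8.82

8.8200


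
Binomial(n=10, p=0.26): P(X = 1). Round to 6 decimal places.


P = C(n,k) * p^k * (1-p)^(n-k)
C(10,1) = 10
p^k = 0.26^1 = 0.26
(1-p)^(n-k) = 0.74^9 ≈ 0.06654041
P = 10 * 0.26 * 0.06654041 ≈ 0.173005

0.173005


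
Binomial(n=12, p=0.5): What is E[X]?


E[X] = n*p = 12 * 0.5 = 6

6


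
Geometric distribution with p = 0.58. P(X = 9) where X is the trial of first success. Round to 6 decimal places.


P = (1-p)^(k-1) * p
(1-p)^(k-1) = 0.42^8 ≈ 0.0009682652
P = 0.0009682652 * 0.58 ≈ 0.0005615938

0.000562


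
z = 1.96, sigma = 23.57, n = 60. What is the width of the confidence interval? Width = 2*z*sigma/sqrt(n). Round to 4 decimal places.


width = 2*z*sigma/sqrt(n)
2*z*sigma = 2 * 1.96 * 23.57 = 92.3944
sqrt(60) ≈ 7.745967
width = 92.3944 / 7.745967 ≈ 11.928066

11.9281


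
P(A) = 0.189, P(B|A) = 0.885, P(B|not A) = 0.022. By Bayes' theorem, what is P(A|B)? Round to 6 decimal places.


P(A|B) = P(B|A)*P(A) / P(B), P(B) = P(B|A)*P(A) + P(B|not A)*P(not A)
P(B|A)*P(A) = 0.885 * 0.189 = 0.167265
P(B|not A)*P(not A) = 0.022 * 0.811 = 0.017842
P(B) = 0.167265 + 0.017842 = 0.185107
P(A|B) = 0.167265 / 0.185107 ≈ 0.90361251

0.903613


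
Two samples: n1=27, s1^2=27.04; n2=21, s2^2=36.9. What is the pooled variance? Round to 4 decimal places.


sp^2 = ((n1-1)*s1^2 + (n2-1)*s2^2)/(n1+n2-2)
(n1-1)*s1^2 = 26 * 27.04 = 703.04
(n2-1)*s2^2 = 20 * 36.9 = 738
numerator = 703.04 + 738 = 1441.04
n1+n2-2 = 46
sp^2 = 1441.04 / 46 = 18013/575 ≈ 31.326957

31.3270


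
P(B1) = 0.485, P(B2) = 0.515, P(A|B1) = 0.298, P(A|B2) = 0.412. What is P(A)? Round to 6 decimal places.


P(A) = P(A|B1)*P(B1) + P(A|B2)*P(B2)
P(A|B1)*P(B1) = 0.298 * 0.485 = 0.14453
P(A|B2)*P(B2) = 0.412 * 0.515 = 0.21218
P(A) = 0.14453 + 0.21218 = 0.35671

0.356710


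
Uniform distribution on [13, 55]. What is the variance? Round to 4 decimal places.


Var = (b-a)^2 / 12
(b-a)^2 = (55 - 13)^2 = 1764
Var = 1764/12 = 147

147.0000


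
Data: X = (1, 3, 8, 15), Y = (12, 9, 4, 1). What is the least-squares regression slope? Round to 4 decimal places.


b = sum((xi-xbar)(yi-ybar)) / sum((xi-xbar)^2)
n = 4, xbar = 27/4 = 6.75, ybar = 26/4 = 6.5
Sxy = sum((xi-xbar)(yi-ybar)) = -89.5
Sxx = sum((xi-xbar)^2) = 116.75
b = Sxy / Sxx = -358/467 ≈ -0.766595

-0.7666


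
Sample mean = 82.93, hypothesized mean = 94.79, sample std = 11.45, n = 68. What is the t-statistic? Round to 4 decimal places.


t = (xbar - mu0) / (s/sqrt(n))
xbar - mu0 = 82.93 - 94.79 = -11.86
sqrt(68) ≈ 8.24621125
s/sqrt(n) = 11.45 / 8.24621125 ≈ 1.38851645
t = -11.86 / 1.38851645 ≈ -8.541490

-8.5415


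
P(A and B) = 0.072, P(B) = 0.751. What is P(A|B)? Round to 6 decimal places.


P(A|B) = P(A and B) / P(B) = 0.072 / 0.751 = 72/751 ≈ 0.09587217

0.095872


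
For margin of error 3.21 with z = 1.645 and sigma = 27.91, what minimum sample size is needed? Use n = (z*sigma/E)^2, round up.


z*sigma/E = 1.645 * 27.91 / 3.21 ≈ 14.302788
(z*sigma/E)^2 ≈ 204.569749
round up: n = 205

205


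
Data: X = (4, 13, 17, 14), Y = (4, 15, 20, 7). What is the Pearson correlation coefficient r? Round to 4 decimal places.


r = sum((xi-xbar)(yi-ybar)) / sqrt(sum((xi-xbar)^2) * sum((yi-ybar)^2))
n = 4, xbar = 48/4 = 12, ybar = 46/4 = 11.5
Sxy = sum((xi-xbar)(yi-ybar)) = 97
Sxx = sum((xi-xbar)^2) = 94
Syy = sum((yi-ybar)^2) = 161
sqrt(Sxx*Syy) ≈ 123.020324
r = Sxy / sqrt(Sxx*Syy) = 97 / 123.020324 ≈ 0.788488

0.7885


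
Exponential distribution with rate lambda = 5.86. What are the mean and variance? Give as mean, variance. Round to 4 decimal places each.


mean = 1/lam, var = 1/lam^2
mean = 1 / 5.86 = 50/293 ≈ 0.170648
lam^2 = 5.86^2 = 34.3396
var = 1 / 34.3396 ≈ 0.029121

0.1706, 0.0291


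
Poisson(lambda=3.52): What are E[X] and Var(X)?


E[X] = Var(X) = lambda = 3.52

3.52, 3.52


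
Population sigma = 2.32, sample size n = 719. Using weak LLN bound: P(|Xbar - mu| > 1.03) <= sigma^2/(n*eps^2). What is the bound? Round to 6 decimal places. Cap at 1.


bound = min(1, sigma^2/(n*eps^2))
sigma^2 = 2.32^2 = 5.3824
n*eps^2 = 719 * 1.03^2 = 719 * 1.0609 = 762.7871
sigma^2/(n*eps^2) = 5.3824 / 762.7871 ≈ 0.00705623

0.007056


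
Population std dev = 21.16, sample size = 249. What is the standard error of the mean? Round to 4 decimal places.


SE = sigma / sqrt(n)
sqrt(249) ≈ 15.779734
SE = 21.16 / 15.779734 ≈ 1.340961

1.3410


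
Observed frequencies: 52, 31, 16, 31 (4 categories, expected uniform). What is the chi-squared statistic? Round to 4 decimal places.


chi2 = sum((O-E)^2/E), E = total/4
total = 130, E = 130/4 = 32.5
(52 - 32.5)^2 / 32.5 = 380.25 / 32.5 = 11.7
(31 - 32.5)^2 / 32.5 = 2.25 / 32.5 = 9/130 ≈ 0.069231
(16 - 32.5)^2 / 32.5 = 272.25 / 32.5 = 1089/130 ≈ 8.376923
(31 - 32.5)^2 / 32.5 = 2.25 / 32.5 = 9/130 ≈ 0.069231
chi2 = 1314/65 ≈ 20.215385

20.2154


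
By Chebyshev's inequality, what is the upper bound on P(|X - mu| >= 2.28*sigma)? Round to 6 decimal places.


P <= 1/k^2
k^2 = 2.28^2 = 5.1984
1/k^2 = 1 / 5.1984 = 625/3249 ≈ 0.19236688

0.192367


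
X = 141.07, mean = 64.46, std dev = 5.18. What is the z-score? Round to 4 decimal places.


z = (X - mu) / sigma
X - mu = 141.07 - 64.46 = 76.61
z = 76.61 / 5.18 = 7661/518 ≈ 14.789575

14.7896


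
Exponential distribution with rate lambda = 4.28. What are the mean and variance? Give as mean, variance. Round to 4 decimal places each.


mean = 1/lam, var = 1/lam^2
mean = 1 / 4.28 = 25/107 ≈ 0.233645
lam^2 = 4.28^2 = 18.3184
var = 1 / 18.3184 ≈ 0.054590

0.2336, 0.0546


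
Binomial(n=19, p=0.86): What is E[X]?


E[X] = n*p = 19 * 0.86 = 16.34

16.34


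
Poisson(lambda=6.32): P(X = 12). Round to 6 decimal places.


P = e^(-lam) * lam^k / k!
e^(-6.32) ≈ 0.001799944
lam^k = 6.32^12 ≈ 4060737717.636219
k! = 12! = 479001600
P = 0.001799944 * 4060737717.636219 / 479001600 ≈ 0.015259

0.015259


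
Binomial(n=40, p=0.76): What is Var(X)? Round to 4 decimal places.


Var = n*p*(1-p) = 40 * 0.76 * 0.24 = 7.296

7.2960


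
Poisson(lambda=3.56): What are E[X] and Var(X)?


E[X] = Var(X) = lambda = 3.56

3.56, 3.56


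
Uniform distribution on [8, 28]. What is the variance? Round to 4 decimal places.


Var = (b-a)^2 / 12
(b-a)^2 = (28 - 8)^2 = 400
Var = 400/12 ≈ 33.333333

33.3333


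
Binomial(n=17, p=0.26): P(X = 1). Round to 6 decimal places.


P = C(n,k) * p^k * (1-p)^(n-k)
C(17,1) = 17
p^k = 0.26^1 = 0.26
(1-p)^(n-k) = 0.74^16 ≈ 0.008085512
P = 17 * 0.26 * 0.008085512 ≈ 0.035738

0.035738


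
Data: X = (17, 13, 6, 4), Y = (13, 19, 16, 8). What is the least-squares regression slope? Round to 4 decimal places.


b = sum((xi-xbar)(yi-ybar)) / sum((xi-xbar)^2)
n = 4, xbar = 40/4 = 10, ybar = 56/4 = 14
Sxy = sum((xi-xbar)(yi-ybar)) = 36
Sxx = sum((xi-xbar)^2) = 110
b = Sxy / Sxx = 18/55 ≈ 0.327273

0.3273


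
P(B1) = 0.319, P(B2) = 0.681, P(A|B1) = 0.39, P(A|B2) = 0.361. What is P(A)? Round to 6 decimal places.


P(A) = P(A|B1)*P(B1) + P(A|B2)*P(B2)
P(A|B1)*P(B1) = 0.39 * 0.319 = 0.12441
P(A|B2)*P(B2) = 0.361 * 0.681 = 0.245841
P(A) = 0.12441 + 0.245841 = 0.370251

0.370251


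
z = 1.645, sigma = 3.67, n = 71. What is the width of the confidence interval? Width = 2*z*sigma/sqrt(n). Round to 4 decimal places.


width = 2*z*sigma/sqrt(n)
2*z*sigma = 2 * 1.645 * 3.67 = 12.0743
sqrt(71) ≈ 8.426150
width = 12.0743 / 8.426150 ≈ 1.432956

1.4330


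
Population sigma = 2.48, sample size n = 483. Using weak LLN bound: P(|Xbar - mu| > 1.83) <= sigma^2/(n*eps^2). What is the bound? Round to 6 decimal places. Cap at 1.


bound = min(1, sigma^2/(n*eps^2))
sigma^2 = 2.48^2 = 6.1504
n*eps^2 = 483 * 1.83^2 = 483 * 3.3489 = 1617.5187
sigma^2/(n*eps^2) = 6.1504 / 1617.5187 ≈ 0.00380237

0.003802


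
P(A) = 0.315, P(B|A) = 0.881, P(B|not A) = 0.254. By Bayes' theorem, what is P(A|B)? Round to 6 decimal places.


P(A|B) = P(B|A)*P(A) / P(B), P(B) = P(B|A)*P(A) + P(B|not A)*P(not A)
P(B|A)*P(A) = 0.881 * 0.315 = 0.277515
P(B|not A)*P(not A) = 0.254 * 0.685 = 0.17399
P(B) = 0.277515 + 0.17399 = 0.451505
P(A|B) = 0.277515 / 0.451505 ≈ 0.61464436

0.614644


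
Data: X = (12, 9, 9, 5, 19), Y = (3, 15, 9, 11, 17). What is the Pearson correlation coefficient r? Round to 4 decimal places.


r = sum((xi-xbar)(yi-ybar)) / sqrt(sum((xi-xbar)^2) * sum((yi-ybar)^2))
n = 5, xbar = 54/5 = 10.8, ybar = 55/5 = 11
Sxy = sum((xi-xbar)(yi-ybar)) = 36
Sxx = sum((xi-xbar)^2) = 108.8
Syy = sum((yi-ybar)^2) = 120
sqrt(Sxx*Syy) ≈ 114.262855
r = Sxy / sqrt(Sxx*Syy) = 36 / 114.262855 ≈ 0.315063

0.3151


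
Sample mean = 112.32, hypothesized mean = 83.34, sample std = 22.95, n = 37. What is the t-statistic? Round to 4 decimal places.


t = (xbar - mu0) / (s/sqrt(n))
xbar - mu0 = 112.32 - 83.34 = 28.98
sqrt(37) ≈ 6.08276253
s/sqrt(n) = 22.95 / 6.08276253 ≈ 3.77295676
t = 28.98 / 3.77295676 ≈ 7.680979

7.6810


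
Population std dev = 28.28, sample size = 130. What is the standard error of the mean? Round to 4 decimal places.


SE = sigma / sqrt(n)
sqrt(130) ≈ 11.401754
SE = 28.28 / 11.401754 ≈ 2.480320

2.4803


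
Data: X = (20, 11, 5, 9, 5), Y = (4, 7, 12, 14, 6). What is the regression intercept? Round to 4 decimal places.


a = ybar - b*xbar, where b = sum((xi-xbar)(yi-ybar)) / sum((xi-xbar)^2)
n = 5, xbar = 50/5 = 10, ybar = 43/5 = 8.6
Sxy = sum((xi-xbar)(yi-ybar)) = -57
Sxx = sum((xi-xbar)^2) = 152
b = Sxy / Sxx = -0.375
a = 8.6 - (-0.375) * 10 = 12.35

12.3500


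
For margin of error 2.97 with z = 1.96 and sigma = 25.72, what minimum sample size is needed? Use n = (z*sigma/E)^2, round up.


z*sigma/E = 1.96 * 25.72 / 2.97 = 126028/7425 ≈ 16.973468
(z*sigma/E)^2 ≈ 288.098616
round up: n = 289

289


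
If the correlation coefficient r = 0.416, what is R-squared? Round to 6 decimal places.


R^2 = r^2 = (0.416)^2 = 0.173056

0.173056


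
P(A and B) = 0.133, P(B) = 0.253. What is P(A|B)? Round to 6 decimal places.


P(A|B) = P(A and B) / P(B) = 0.133 / 0.253 = 133/253 ≈ 0.52569170

0.525692


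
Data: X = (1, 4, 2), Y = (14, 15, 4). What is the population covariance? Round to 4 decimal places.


Cov = (1/n)*sum((xi-xbar)(yi-ybar))
n = 3, xbar = 7/3 ≈ 2.333333, ybar = 33/3 = 11
sum((xi-xbar)(yi-ybar)) = 5
Cov = 5 / 3 = 5/3 ≈ 1.666667

1.6667


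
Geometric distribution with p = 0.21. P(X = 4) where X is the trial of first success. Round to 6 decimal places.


P = (1-p)^(k-1) * p
(1-p)^(k-1) = 0.79^3 = 0.493039
P = 0.493039 * 0.21 ≈ 0.1035382

0.103538


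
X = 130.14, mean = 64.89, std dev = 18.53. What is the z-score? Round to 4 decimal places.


z = (X - mu) / sigma
X - mu = 130.14 - 64.89 = 65.25
z = 65.25 / 18.53 = 6525/1853 ≈ 3.521317

3.5213


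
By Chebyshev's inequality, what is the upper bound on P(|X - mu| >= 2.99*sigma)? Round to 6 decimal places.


P <= 1/k^2
k^2 = 2.99^2 = 8.9401
1/k^2 = 1 / 8.9401 ≈ 0.11185557

0.111856


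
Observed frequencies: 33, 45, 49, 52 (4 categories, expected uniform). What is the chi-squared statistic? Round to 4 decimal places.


chi2 = sum((O-E)^2/E), E = total/4
total = 179, E = 179/4 = 44.75
(33 - 44.75)^2 / 44.75 = 138.0625 / 44.75 = 2209/716 ≈ 3.085196
(45 - 44.75)^2 / 44.75 = 0.0625 / 44.75 = 1/716 ≈ 0.001397
(49 - 44.75)^2 / 44.75 = 18.0625 / 44.75 = 289/716 ≈ 0.403631
(52 - 44.75)^2 / 44.75 = 52.5625 / 44.75 = 841/716 ≈ 1.174581
chi2 = 835/179 ≈ 4.664804

4.6648


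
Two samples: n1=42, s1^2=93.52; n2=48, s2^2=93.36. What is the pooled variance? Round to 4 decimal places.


sp^2 = ((n1-1)*s1^2 + (n2-1)*s2^2)/(n1+n2-2)
(n1-1)*s1^2 = 41 * 93.52 = 3834.32
(n2-1)*s2^2 = 47 * 93.36 = 4387.92
numerator = 3834.32 + 4387.92 = 8222.24
n1+n2-2 = 88
sp^2 = 8222.24 / 88 = 51389/550 ≈ 93.434545

93.4345


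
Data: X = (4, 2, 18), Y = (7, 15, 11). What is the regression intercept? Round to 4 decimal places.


a = ybar - b*xbar, where b = sum((xi-xbar)(yi-ybar)) / sum((xi-xbar)^2)
n = 3, xbar = 24/3 = 8, ybar = 33/3 = 11
Sxy = sum((xi-xbar)(yi-ybar)) = -8
Sxx = sum((xi-xbar)^2) = 152
b = Sxy / Sxx = -1/19 ≈ -0.052632
a = 11 - (-0.052632) * 8 = 217/19 ≈ 11.421053

11.4211


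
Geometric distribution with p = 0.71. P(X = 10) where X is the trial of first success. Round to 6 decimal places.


P = (1-p)^(k-1) * p
(1-p)^(k-1) = 0.29^9 ≈ 0.00001450715
P = 0.00001450715 * 0.71 ≈ 0.00001030007

0.000010


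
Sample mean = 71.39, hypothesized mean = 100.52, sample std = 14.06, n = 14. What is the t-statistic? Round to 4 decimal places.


t = (xbar - mu0) / (s/sqrt(n))
xbar - mu0 = 71.39 - 100.52 = -29.13
sqrt(14) ≈ 3.74165739
s/sqrt(n) = 14.06 / 3.74165739 ≈ 3.75769306
t = -29.13 / 3.75769306 ≈ -7.752097

-7.7521


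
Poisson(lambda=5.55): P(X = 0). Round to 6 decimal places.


P = e^(-lam) * lam^k / k!
e^(-5.55) ≈ 0.003887457
lam^k = 5.55^0 = 1
k! = 0! = 1
P = 0.003887457 * 1 / 1 ≈ 0.003887

0.003887


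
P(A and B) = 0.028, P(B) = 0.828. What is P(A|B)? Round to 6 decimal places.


P(A|B) = P(A and B) / P(B) = 0.028 / 0.828 = 7/207 ≈ 0.03381643

0.033816


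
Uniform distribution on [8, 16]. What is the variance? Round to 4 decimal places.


Var = (b-a)^2 / 12
(b-a)^2 = (16 - 8)^2 = 64
Var = 64/12 ≈ 5.333333

5.3333


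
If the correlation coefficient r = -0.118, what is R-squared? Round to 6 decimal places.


R^2 = r^2 = (-0.118)^2 = 0.013924

0.013924


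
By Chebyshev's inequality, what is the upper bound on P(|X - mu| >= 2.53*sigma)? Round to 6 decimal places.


P <= 1/k^2
k^2 = 2.53^2 = 6.4009
1/k^2 = 1 / 6.4009 ≈ 0.15622803

0.156228


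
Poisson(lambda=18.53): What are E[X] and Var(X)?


E[X] = Var(X) = lambda = 18.53

18.53, 18.53


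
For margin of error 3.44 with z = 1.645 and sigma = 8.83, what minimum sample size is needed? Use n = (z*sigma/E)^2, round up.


z*sigma/E = 1.645 * 8.83 / 3.44 ≈ 4.222485
(z*sigma/E)^2 ≈ 17.829384
round up: n = 18

18


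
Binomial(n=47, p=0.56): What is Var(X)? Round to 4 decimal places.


Var = n*p*(1-p) = 47 * 0.56 * 0.44 = 11.5808

11.5808


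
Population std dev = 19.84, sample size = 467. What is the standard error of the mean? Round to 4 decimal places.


SE = sigma / sqrt(n)
sqrt(467) ≈ 21.610183
SE = 19.84 / 21.610183 ≈ 0.918086

0.9181


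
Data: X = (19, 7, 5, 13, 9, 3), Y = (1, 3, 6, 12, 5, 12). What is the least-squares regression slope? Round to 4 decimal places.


b = sum((xi-xbar)(yi-ybar)) / sum((xi-xbar)^2)
n = 6, xbar = 56/6 = 28/3 ≈ 9.333333, ybar = 39/6 = 6.5
Sxy = sum((xi-xbar)(yi-ybar)) = -57
Sxx = sum((xi-xbar)^2) = 514/3 ≈ 171.333333
b = Sxy / Sxx = -171/514 ≈ -0.332685

-0.3327


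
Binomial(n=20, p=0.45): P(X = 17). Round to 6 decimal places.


P = C(n,k) * p^k * (1-p)^(n-k)
C(20,17) = 1140
p^k = 0.45^17 ≈ 0.000001272368
(1-p)^(n-k) = 0.55^3 = 0.166375
P = 1140 * 0.000001272368 * 0.166375 ≈ 0.000241

0.000241


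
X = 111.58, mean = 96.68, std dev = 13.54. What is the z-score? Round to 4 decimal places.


z = (X - mu) / sigma
X - mu = 111.58 - 96.68 = 14.9
z = 14.9 / 13.54 = 745/677 ≈ 1.100443

1.1004


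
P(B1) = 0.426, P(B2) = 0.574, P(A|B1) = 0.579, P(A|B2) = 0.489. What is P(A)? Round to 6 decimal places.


P(A) = P(A|B1)*P(B1) + P(A|B2)*P(B2)
P(A|B1)*P(B1) = 0.579 * 0.426 = 0.246654
P(A|B2)*P(B2) = 0.489 * 0.574 = 0.280686
P(A) = 0.246654 + 0.280686 = 0.52734

0.527340


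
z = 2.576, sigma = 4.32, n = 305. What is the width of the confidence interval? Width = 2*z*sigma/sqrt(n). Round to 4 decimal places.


width = 2*z*sigma/sqrt(n)
2*z*sigma = 2 * 2.576 * 4.32 = 22.25664
sqrt(305) ≈ 17.464249
width = 22.25664 / 17.464249 ≈ 1.274411

1.2744


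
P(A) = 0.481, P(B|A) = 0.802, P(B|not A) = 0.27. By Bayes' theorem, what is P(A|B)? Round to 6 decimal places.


P(A|B) = P(B|A)*P(A) / P(B), P(B) = P(B|A)*P(A) + P(B|not A)*P(not A)
P(B|A)*P(A) = 0.802 * 0.481 = 0.385762
P(B|not A)*P(not A) = 0.27 * 0.519 = 0.14013
P(B) = 0.385762 + 0.14013 = 0.525892
P(A|B) = 0.385762 / 0.525892 ≈ 0.73353845

0.733538


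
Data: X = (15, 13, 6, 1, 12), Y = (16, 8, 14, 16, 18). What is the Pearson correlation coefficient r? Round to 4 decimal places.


r = sum((xi-xbar)(yi-ybar)) / sqrt(sum((xi-xbar)^2) * sum((yi-ybar)^2))
n = 5, xbar = 47/5 = 9.4, ybar = 72/5 = 14.4
Sxy = sum((xi-xbar)(yi-ybar)) = -16.8
Sxx = sum((xi-xbar)^2) = 133.2
Syy = sum((yi-ybar)^2) = 59.2
sqrt(Sxx*Syy) = 88.8
r = Sxy / sqrt(Sxx*Syy) = -16.8 / 88.8 = -7/37 ≈ -0.189189

-0.1892


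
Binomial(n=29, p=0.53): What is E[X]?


E[X] = n*p = 29 * 0.53 = 15.37

15.37


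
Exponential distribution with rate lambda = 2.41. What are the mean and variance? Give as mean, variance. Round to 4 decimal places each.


mean = 1/lam, var = 1/lam^2
mean = 1 / 2.41 = 100/241 ≈ 0.414938
lam^2 = 2.41^2 = 5.8081
var = 1 / 5.8081 ≈ 0.172173

0.4149, 0.1722


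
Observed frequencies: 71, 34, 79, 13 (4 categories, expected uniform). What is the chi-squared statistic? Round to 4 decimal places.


chi2 = sum((O-E)^2/E), E = total/4
total = 197, E = 197/4 = 49.25
(71 - 49.25)^2 / 49.25 = 473.0625 / 49.25 = 7569/788 ≈ 9.605330
(34 - 49.25)^2 / 49.25 = 232.5625 / 49.25 = 3721/788 ≈ 4.722081
(79 - 49.25)^2 / 49.25 = 885.0625 / 49.25 = 14161/788 ≈ 17.970812
(13 - 49.25)^2 / 49.25 = 1314.0625 / 49.25 = 21025/788 ≈ 26.681472
chi2 = 11619/197 ≈ 58.979695

58.9797


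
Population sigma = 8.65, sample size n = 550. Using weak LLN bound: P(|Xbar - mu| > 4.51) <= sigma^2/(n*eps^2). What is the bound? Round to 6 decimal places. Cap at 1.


bound = min(1, sigma^2/(n*eps^2))
sigma^2 = 8.65^2 = 74.8225
n*eps^2 = 550 * 4.51^2 = 550 * 20.3401 = 11187.055
sigma^2/(n*eps^2) = 74.8225 / 11187.055 ≈ 0.00668831

0.006688


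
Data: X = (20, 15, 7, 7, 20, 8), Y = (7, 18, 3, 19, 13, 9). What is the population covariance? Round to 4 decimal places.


Cov = (1/n)*sum((xi-xbar)(yi-ybar))
n = 6, xbar = 77/6 ≈ 12.833333, ybar = 69/6 = 11.5
sum((xi-xbar)(yi-ybar)) = 10.5
Cov = 10.5 / 6 = 1.75

1.7500


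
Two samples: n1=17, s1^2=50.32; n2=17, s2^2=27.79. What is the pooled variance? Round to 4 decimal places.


sp^2 = ((n1-1)*s1^2 + (n2-1)*s2^2)/(n1+n2-2)
(n1-1)*s1^2 = 16 * 50.32 = 805.12
(n2-1)*s2^2 = 16 * 27.79 = 444.64
numerator = 805.12 + 444.64 = 1249.76
n1+n2-2 = 32
sp^2 = 1249.76 / 32 = 39.055

39.0550


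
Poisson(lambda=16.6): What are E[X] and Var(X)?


E[X] = Var(X) = lambda = 16.6

16.6, 16.6


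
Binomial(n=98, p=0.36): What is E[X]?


E[X] = n*p = 98 * 0.36 = 35.28

35.28


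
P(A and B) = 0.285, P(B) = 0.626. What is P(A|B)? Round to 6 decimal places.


P(A|B) = P(A and B) / P(B) = 0.285 / 0.626 = 285/626 ≈ 0.45527157

0.455272


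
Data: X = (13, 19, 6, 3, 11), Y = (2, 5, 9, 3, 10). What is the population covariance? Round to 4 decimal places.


Cov = (1/n)*sum((xi-xbar)(yi-ybar))
n = 5, xbar = 52/5 = 10.4, ybar = 29/5 = 5.8
sum((xi-xbar)(yi-ybar)) = -7.6
Cov = -7.6 / 5 = -1.52

-1.5200


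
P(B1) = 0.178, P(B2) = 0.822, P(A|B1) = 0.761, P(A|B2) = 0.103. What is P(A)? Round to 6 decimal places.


P(A) = P(A|B1)*P(B1) + P(A|B2)*P(B2)
P(A|B1)*P(B1) = 0.761 * 0.178 = 0.135458
P(A|B2)*P(B2) = 0.103 * 0.822 = 0.084666
P(A) = 0.135458 + 0.084666 = 0.220124

0.220124


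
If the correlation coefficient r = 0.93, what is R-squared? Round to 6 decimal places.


R^2 = r^2 = (0.93)^2 = 0.8649

0.864900


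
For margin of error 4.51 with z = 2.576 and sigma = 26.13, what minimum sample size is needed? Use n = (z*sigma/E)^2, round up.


z*sigma/E = 2.576 * 26.13 / 4.51 ≈ 14.924807
(z*sigma/E)^2 ≈ 222.749867
round up: n = 223

223


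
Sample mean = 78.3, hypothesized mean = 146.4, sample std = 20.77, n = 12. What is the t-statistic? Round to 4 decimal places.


t = (xbar - mu0) / (s/sqrt(n))
xbar - mu0 = 78.3 - 146.4 = -68.1
sqrt(12) ≈ 3.46410162
s/sqrt(n) = 20.77 / 3.46410162 ≈ 5.99578255
t = -68.1 / 5.99578255 ≈ -11.357984

-11.3580


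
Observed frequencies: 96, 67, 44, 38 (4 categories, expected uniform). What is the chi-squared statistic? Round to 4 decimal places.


chi2 = sum((O-E)^2/E), E = total/4
total = 245, E = 245/4 = 61.25
(96 - 61.25)^2 / 61.25 = 1207.5625 / 61.25 = 19321/980 ≈ 19.715306
(67 - 61.25)^2 / 61.25 = 33.0625 / 61.25 = 529/980 ≈ 0.539796
(44 - 61.25)^2 / 61.25 = 297.5625 / 61.25 = 4761/980 ≈ 4.858163
(38 - 61.25)^2 / 61.25 = 540.5625 / 61.25 = 8649/980 ≈ 8.825510
chi2 = 1663/49 ≈ 33.938776

33.9388


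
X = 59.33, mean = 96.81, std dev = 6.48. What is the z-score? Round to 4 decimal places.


z = (X - mu) / sigma
X - mu = 59.33 - 96.81 = -37.48
z = -37.48 / 6.48 = -937/162 ≈ -5.783951

-5.7840


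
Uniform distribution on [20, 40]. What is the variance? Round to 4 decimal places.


Var = (b-a)^2 / 12
(b-a)^2 = (40 - 20)^2 = 400
Var = 400/12 ≈ 33.333333

33.3333


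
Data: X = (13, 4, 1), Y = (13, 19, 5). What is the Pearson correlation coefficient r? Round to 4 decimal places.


r = sum((xi-xbar)(yi-ybar)) / sqrt(sum((xi-xbar)^2) * sum((yi-ybar)^2))
n = 3, xbar = 18/3 = 6, ybar = 37/3 ≈ 12.333333
Sxy = sum((xi-xbar)(yi-ybar)) = 28
Sxx = sum((xi-xbar)^2) = 78
Syy = sum((yi-ybar)^2) = 296/3 ≈ 98.666667
sqrt(Sxx*Syy) ≈ 87.726849
r = Sxy / sqrt(Sxx*Syy) = 28 / 87.726849 ≈ 0.319173

0.3192


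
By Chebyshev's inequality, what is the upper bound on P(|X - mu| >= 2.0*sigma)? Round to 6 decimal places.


P <= 1/k^2
k^2 = 2.0^2 = 4
1/k^2 = 1 / 4 = 0.25

0.250000


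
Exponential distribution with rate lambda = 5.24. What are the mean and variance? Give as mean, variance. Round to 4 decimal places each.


mean = 1/lam, var = 1/lam^2
mean = 1 / 5.24 = 25/131 ≈ 0.190840
lam^2 = 5.24^2 = 27.4576
var = 1 / 27.4576 ≈ 0.036420

0.1908, 0.0364


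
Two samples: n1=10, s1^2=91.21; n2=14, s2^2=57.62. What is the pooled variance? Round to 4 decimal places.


sp^2 = ((n1-1)*s1^2 + (n2-1)*s2^2)/(n1+n2-2)
(n1-1)*s1^2 = 9 * 91.21 = 820.89
(n2-1)*s2^2 = 13 * 57.62 = 749.06
numerator = 820.89 + 749.06 = 1569.95
n1+n2-2 = 22
sp^2 = 1569.95 / 22 = 31399/440 ≈ 71.361364

71.3614


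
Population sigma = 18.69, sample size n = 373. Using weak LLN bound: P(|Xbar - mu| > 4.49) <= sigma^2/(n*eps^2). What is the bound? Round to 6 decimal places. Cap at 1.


bound = min(1, sigma^2/(n*eps^2))
sigma^2 = 18.69^2 = 349.3161
n*eps^2 = 373 * 4.49^2 = 373 * 20.1601 = 7519.7173
sigma^2/(n*eps^2) = 349.3161 / 7519.7173 ≈ 0.04645336

0.046453


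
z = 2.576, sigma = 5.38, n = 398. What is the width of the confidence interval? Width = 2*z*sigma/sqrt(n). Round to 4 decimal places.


width = 2*z*sigma/sqrt(n)
2*z*sigma = 2 * 2.576 * 5.38 = 27.71776
sqrt(398) ≈ 19.949937
width = 27.71776 / 19.949937 ≈ 1.389366

1.3894


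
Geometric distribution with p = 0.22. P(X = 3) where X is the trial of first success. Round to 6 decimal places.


P = (1-p)^(k-1) * p
(1-p)^(k-1) = 0.78^2 = 0.6084
P = 0.6084 * 0.22 = 0.133848

0.133848


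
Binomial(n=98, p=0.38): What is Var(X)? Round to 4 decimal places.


Var = n*p*(1-p) = 98 * 0.38 * 0.62 = 23.0888

23.0888


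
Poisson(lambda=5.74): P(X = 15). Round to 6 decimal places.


P = e^(-lam) * lam^k / k!
e^(-5.74) ≈ 0.003214768
lam^k = 5.74^15 ≈ 241923683268.396344
k! = 15! = 1307674368000
P = 0.003214768 * 241923683268.396344 / 1307674368000 ≈ 0.000595

0.000595


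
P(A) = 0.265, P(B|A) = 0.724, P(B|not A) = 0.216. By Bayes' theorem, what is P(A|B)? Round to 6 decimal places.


P(A|B) = P(B|A)*P(A) / P(B), P(B) = P(B|A)*P(A) + P(B|not A)*P(not A)
P(B|A)*P(A) = 0.724 * 0.265 = 0.19186
P(B|not A)*P(not A) = 0.216 * 0.735 = 0.15876
P(B) = 0.19186 + 0.15876 = 0.35062
P(A|B) = 0.19186 / 0.35062 ≈ 0.54720210

0.547202


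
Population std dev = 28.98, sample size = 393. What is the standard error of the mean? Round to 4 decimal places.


SE = sigma / sqrt(n)
sqrt(393) ≈ 19.824228
SE = 28.98 / 19.824228 ≈ 1.461848

1.4618


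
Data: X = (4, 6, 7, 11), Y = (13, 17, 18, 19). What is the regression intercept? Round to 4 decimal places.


a = ybar - b*xbar, where b = sum((xi-xbar)(yi-ybar)) / sum((xi-xbar)^2)
n = 4, xbar = 28/4 = 7, ybar = 67/4 = 16.75
Sxy = sum((xi-xbar)(yi-ybar)) = 20
Sxx = sum((xi-xbar)^2) = 26
b = Sxy / Sxx = 10/13 ≈ 0.769231
a = 16.75 - 0.769231 * 7 = 591/52 ≈ 11.365385

11.3654


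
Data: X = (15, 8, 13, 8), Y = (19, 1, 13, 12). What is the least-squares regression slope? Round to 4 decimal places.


b = sum((xi-xbar)(yi-ybar)) / sum((xi-xbar)^2)
n = 4, xbar = 44/4 = 11, ybar = 45/4 = 11.25
Sxy = sum((xi-xbar)(yi-ybar)) = 63
Sxx = sum((xi-xbar)^2) = 38
b = Sxy / Sxx = 63/38 ≈ 1.657895

1.6579


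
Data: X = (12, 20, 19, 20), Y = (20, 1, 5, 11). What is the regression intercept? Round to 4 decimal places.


a = ybar - b*xbar, where b = sum((xi-xbar)(yi-ybar)) / sum((xi-xbar)^2)
n = 4, xbar = 71/4 = 17.75, ybar = 37/4 = 9.25
Sxy = sum((xi-xbar)(yi-ybar)) = -81.75
Sxx = sum((xi-xbar)^2) = 44.75
b = Sxy / Sxx = -327/179 ≈ -1.826816
a = 9.25 - (-1.826816) * 17.75 = 7460/179 ≈ 41.675978

41.6760


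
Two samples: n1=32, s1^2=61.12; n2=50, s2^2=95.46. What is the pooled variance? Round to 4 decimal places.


sp^2 = ((n1-1)*s1^2 + (n2-1)*s2^2)/(n1+n2-2)
(n1-1)*s1^2 = 31 * 61.12 = 1894.72
(n2-1)*s2^2 = 49 * 95.46 = 4677.54
numerator = 1894.72 + 4677.54 = 6572.26
n1+n2-2 = 80
sp^2 = 6572.26 / 80 = 82.15325

82.1533


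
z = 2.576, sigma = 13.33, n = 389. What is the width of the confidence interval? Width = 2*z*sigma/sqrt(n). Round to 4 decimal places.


width = 2*z*sigma/sqrt(n)
2*z*sigma = 2 * 2.576 * 13.33 = 68.67616
sqrt(389) ≈ 19.723083
width = 68.67616 / 19.723083 ≈ 3.482020

3.4820


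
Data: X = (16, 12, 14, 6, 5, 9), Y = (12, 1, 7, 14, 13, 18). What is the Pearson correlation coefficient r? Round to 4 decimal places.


r = sum((xi-xbar)(yi-ybar)) / sqrt(sum((xi-xbar)^2) * sum((yi-ybar)^2))
n = 6, xbar = 62/6 = 31/3 ≈ 10.333333, ybar = 65/6 ≈ 10.833333
Sxy = sum((xi-xbar)(yi-ybar)) = -176/3 ≈ -58.666667
Sxx = sum((xi-xbar)^2) = 292/3 ≈ 97.333333
Syy = sum((yi-ybar)^2) = 1073/6 ≈ 178.833333
sqrt(Sxx*Syy) ≈ 131.933485
r = Sxy / sqrt(Sxx*Syy) = -58.666667 / 131.933485 ≈ -0.444669

-0.4447


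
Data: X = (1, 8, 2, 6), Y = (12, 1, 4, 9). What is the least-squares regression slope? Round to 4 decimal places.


b = sum((xi-xbar)(yi-ybar)) / sum((xi-xbar)^2)
n = 4, xbar = 17/4 = 4.25, ybar = 26/4 = 6.5
Sxy = sum((xi-xbar)(yi-ybar)) = -28.5
Sxx = sum((xi-xbar)^2) = 32.75
b = Sxy / Sxx = -114/131 ≈ -0.870229

-0.8702


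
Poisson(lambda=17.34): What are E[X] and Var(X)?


E[X] = Var(X) = lambda = 17.34

17.34, 17.34


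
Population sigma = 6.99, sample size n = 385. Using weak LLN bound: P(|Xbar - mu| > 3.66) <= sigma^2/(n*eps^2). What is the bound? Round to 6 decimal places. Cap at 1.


bound = min(1, sigma^2/(n*eps^2))
sigma^2 = 6.99^2 = 48.8601
n*eps^2 = 385 * 3.66^2 = 385 * 13.3956 = 5157.306
sigma^2/(n*eps^2) = 48.8601 / 5157.306 ≈ 0.00947396

0.009474


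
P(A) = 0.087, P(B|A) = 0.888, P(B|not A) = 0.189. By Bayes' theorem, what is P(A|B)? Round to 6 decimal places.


P(A|B) = P(B|A)*P(A) / P(B), P(B) = P(B|A)*P(A) + P(B|not A)*P(not A)
P(B|A)*P(A) = 0.888 * 0.087 = 0.077256
P(B|not A)*P(not A) = 0.189 * 0.913 = 0.172557
P(B) = 0.077256 + 0.172557 = 0.249813
P(A|B) = 0.077256 / 0.249813 ≈ 0.30925532

0.309255


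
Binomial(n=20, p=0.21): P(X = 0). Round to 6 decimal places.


P = C(n,k) * p^k * (1-p)^(n-k)
C(20,0) = 1
p^k = 0.21^0 = 1
(1-p)^(n-k) = 0.79^20 ≈ 0.008964825
P = 1 * 1 * 0.008964825 ≈ 0.008965

0.008965


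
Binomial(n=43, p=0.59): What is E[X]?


E[X] = n*p = 43 * 0.59 = 25.37

25.37


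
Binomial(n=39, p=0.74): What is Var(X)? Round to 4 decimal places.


Var = n*p*(1-p) = 39 * 0.74 * 0.26 = 7.5036

7.5036


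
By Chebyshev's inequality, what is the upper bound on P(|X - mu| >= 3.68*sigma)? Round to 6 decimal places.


P <= 1/k^2
k^2 = 3.68^2 = 13.5424
1/k^2 = 1 / 13.5424 = 625/8464 ≈ 0.07384216

0.073842


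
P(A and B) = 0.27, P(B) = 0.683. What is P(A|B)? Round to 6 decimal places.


P(A|B) = P(A and B) / P(B) = 0.27 / 0.683 = 270/683 ≈ 0.39531479

0.395315


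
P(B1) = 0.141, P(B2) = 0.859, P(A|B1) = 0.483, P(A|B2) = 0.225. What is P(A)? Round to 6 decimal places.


P(A) = P(A|B1)*P(B1) + P(A|B2)*P(B2)
P(A|B1)*P(B1) = 0.483 * 0.141 = 0.068103
P(A|B2)*P(B2) = 0.225 * 0.859 = 0.193275
P(A) = 0.068103 + 0.193275 = 0.261378

0.261378


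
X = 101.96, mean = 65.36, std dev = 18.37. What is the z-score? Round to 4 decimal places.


z = (X - mu) / sigma
X - mu = 101.96 - 65.36 = 36.6
z = 36.6 / 18.37 = 3660/1837 ≈ 1.992379

1.9924


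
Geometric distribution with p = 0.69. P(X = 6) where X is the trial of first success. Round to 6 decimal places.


P = (1-p)^(k-1) * p
(1-p)^(k-1) = 0.31^5 ≈ 0.002862915
P = 0.002862915 * 0.69 ≈ 0.001975411

0.001975


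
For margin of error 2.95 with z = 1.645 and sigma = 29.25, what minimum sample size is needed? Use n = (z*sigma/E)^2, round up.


z*sigma/E = 1.645 * 29.25 / 2.95 = 38493/2360 ≈ 16.310593
(z*sigma/E)^2 ≈ 266.035451
round up: n = 267

267


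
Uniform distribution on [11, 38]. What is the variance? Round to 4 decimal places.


Var = (b-a)^2 / 12
(b-a)^2 = (38 - 11)^2 = 729
Var = 729/12 = 60.75

60.7500


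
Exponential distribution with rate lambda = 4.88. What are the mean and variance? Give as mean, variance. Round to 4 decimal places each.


mean = 1/lam, var = 1/lam^2
mean = 1 / 4.88 = 25/122 ≈ 0.204918
lam^2 = 4.88^2 = 23.8144
var = 1 / 23.8144 ≈ 0.041991

0.2049, 0.0420


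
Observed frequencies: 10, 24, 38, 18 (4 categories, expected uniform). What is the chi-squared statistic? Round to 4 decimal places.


chi2 = sum((O-E)^2/E), E = total/4
total = 90, E = 90/4 = 22.5
(10 - 22.5)^2 / 22.5 = 156.25 / 22.5 = 125/18 ≈ 6.944444
(24 - 22.5)^2 / 22.5 = 2.25 / 22.5 = 0.1
(38 - 22.5)^2 / 22.5 = 240.25 / 22.5 = 961/90 ≈ 10.677778
(18 - 22.5)^2 / 22.5 = 20.25 / 22.5 = 0.9
chi2 = 838/45 ≈ 18.622222

18.6222


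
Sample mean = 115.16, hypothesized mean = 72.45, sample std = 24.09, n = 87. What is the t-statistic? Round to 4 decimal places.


t = (xbar - mu0) / (s/sqrt(n))
xbar - mu0 = 115.16 - 72.45 = 42.71
sqrt(87) ≈ 9.32737905
s/sqrt(n) = 24.09 / 9.32737905 ≈ 2.58271910
t = 42.71 / 2.58271910 ≈ 16.536835

16.5368


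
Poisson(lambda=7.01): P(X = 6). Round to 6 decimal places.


P = e^(-lam) * lam^k / k!
e^(-7.01) ≈ 0.0009028086
lam^k = 7.01^6 ≈ 118661.028367
k! = 6! = 720
P = 0.0009028086 * 118661.028367 / 720 ≈ 0.148789

0.148789


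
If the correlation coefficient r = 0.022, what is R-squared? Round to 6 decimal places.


R^2 = r^2 = (0.022)^2 = 0.000484

0.000484


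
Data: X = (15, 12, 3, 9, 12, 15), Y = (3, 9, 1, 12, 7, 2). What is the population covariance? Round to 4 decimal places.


Cov = (1/n)*sum((xi-xbar)(yi-ybar))
n = 6, xbar = 66/6 = 11, ybar = 34/6 = 17/3 ≈ 5.666667
sum((xi-xbar)(yi-ybar)) = 4
Cov = 4 / 6 = 2/3 ≈ 0.666667

0.6667


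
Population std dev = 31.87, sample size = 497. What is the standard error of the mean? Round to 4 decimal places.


SE = sigma / sqrt(n)
sqrt(497) ≈ 22.293497
SE = 31.87 / 22.293497 ≈ 1.429565

1.4296


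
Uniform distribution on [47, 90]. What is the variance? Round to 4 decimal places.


Var = (b-a)^2 / 12
(b-a)^2 = (90 - 47)^2 = 1849
Var = 1849/12 ≈ 154.083333

154.0833


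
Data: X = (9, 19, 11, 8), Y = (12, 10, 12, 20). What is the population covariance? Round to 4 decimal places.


Cov = (1/n)*sum((xi-xbar)(yi-ybar))
n = 4, xbar = 47/4 = 11.75, ybar = 54/4 = 13.5
sum((xi-xbar)(yi-ybar)) = -44.5
Cov = -44.5 / 4 = -11.125

-11.1250


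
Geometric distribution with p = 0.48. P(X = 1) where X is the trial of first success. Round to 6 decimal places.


P = (1-p)^(k-1) * p
(1-p)^(k-1) = 0.52^0 = 1
P = 1 * 0.48 = 0.48

0.480000


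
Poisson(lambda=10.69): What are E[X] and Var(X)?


E[X] = Var(X) = lambda = 10.69

10.69, 10.69


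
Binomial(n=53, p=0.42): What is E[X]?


E[X] = n*p = 53 * 0.42 = 22.26

22.26


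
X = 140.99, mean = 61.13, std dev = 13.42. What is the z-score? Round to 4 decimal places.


z = (X - mu) / sigma
X - mu = 140.99 - 61.13 = 79.86
z = 79.86 / 13.42 = 363/61 ≈ 5.950820

5.9508


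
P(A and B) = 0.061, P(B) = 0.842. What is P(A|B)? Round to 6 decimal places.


P(A|B) = P(A and B) / P(B) = 0.061 / 0.842 = 61/842 ≈ 0.07244656

0.072447
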